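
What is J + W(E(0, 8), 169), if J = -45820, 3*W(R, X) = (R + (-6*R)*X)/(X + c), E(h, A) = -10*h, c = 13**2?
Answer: -45820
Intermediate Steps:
c = 169
W(R, X) = (R - 6*R*X)/(3*(169 + X)) (W(R, X) = ((R + (-6*R)*X)/(X + 169))/3 = ((R - 6*R*X)/(169 + X))/3 = (R - 6*R*X)/(3*(169 + X)))
J + W(E(0, 8), 169) = -45820 + (-10*0)*(1 - 6*169)/(3*(169 + 169)) = -45820 + (1/3)*0*(1 - 1014)/338 = -45820 + (1/3)*0*(1/338)*(-1013) = -45820 + 0 = -45820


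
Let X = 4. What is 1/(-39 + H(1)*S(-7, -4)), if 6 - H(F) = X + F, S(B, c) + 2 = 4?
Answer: -1/37 ≈ -0.027027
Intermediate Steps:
S(B, c) = 2 (S(B, c) = -2 + 4 = 2)
H(F) = 2 - F (H(F) = 6 - (4 + F) = 6 + (-4 - F) = 2 - F)
1/(-39 + H(1)*S(-7, -4)) = 1/(-39 + (2 - 1*1)*2) = 1/(-39 + (2 - 1)*2) = 1/(-39 + 1*2) = 1/(-39 + 2) = 1/(-37) = -1/37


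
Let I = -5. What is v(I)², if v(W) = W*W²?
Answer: 15625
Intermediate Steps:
v(W) = W³
v(I)² = ((-5)³)² = (-125)² = 15625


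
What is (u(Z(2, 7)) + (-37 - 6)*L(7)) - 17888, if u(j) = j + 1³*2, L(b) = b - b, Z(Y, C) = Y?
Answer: -17884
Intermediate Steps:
L(b) = 0
u(j) = 2 + j (u(j) = j + 1*2 = j + 2 = 2 + j)
(u(Z(2, 7)) + (-37 - 6)*L(7)) - 17888 = ((2 + 2) + (-37 - 6)*0) - 17888 = (4 - 43*0) - 17888 = (4 + 0) - 17888 = 4 - 17888 = -17884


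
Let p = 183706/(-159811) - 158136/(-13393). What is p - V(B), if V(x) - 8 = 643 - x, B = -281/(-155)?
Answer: -211834667738262/331754052065 ≈ -638.53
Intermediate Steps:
B = 281/155 (B = -281*(-1/155) = 281/155 ≈ 1.8129)
V(x) = 651 - x (V(x) = 8 + (643 - x) = 651 - x)
p = 22811497838/2140348723 (p = 183706*(-1/159811) - 158136*(-1/13393) = -183706/159811 + 158136/13393 = 22811497838/2140348723 ≈ 10.658)
p - V(B) = 22811497838/2140348723 - (651 - 1*281/155) = 22811497838/2140348723 - (651 - 281/155) = 22811497838/2140348723 - 1*100624/155 = 22811497838/2140348723 - 100624/155 = -211834667738262/331754052065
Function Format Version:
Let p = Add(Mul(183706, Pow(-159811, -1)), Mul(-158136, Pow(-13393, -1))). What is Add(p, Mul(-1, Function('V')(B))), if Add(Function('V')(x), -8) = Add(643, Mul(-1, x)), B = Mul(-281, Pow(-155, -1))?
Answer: Rational(-211834667738262, 331754052065) ≈ -638.53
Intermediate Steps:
B = Rational(281, 155) (B = Mul(-281, Rational(-1, 155)) = Rational(281, 155) ≈ 1.8129)
Function('V')(x) = Add(651, Mul(-1, x)) (Function('V')(x) = Add(8, Add(643, Mul(-1, x))) = Add(651, Mul(-1, x)))
p = Rational(22811497838, 2140348723) (p = Add(Mul(183706, Rational(-1, 159811)), Mul(-158136, Rational(-1, 13393))) = Add(Rational(-183706, 159811), Rational(158136, 13393)) = Rational(22811497838, 2140348723) ≈ 10.658)
Add(p, Mul(-1, Function('V')(B))) = Add(Rational(22811497838, 2140348723), Mul(-1, Add(651, Mul(-1, Rational(281, 155))))) = Add(Rational(22811497838, 2140348723), Mul(-1, Add(651, Rational(-281, 155)))) = Add(Rational(22811497838, 2140348723), Mul(-1, Rational(100624, 155))) = Add(Rational(22811497838, 2140348723), Rational(-100624, 155)) = Rational(-211834667738262, 331754052065)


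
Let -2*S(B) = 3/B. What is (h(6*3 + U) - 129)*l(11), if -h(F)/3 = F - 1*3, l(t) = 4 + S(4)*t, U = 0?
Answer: 87/4 ≈ 21.750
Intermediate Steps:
S(B) = -3/(2*B)
l(t) = 4 - 3*t/8 (l(t) = 4 + (-3/2/4)*t = 4 + (-3/2*¼)*t = 4 - 3*t/8)
h(F) = 9 - 3*F (h(F) = -3*(F - 1*3) = -3*(F - 3) = -3*(-3 + F) = 9 - 3*F)
(h(6*3 + U) - 129)*l(11) = ((9 - 3*(6*3 + 0)) - 129)*(4 - 3/8*11) = ((9 - 3*(18 + 0)) - 129)*(4 - 33/8) = ((9 - 3*18) - 129)*(-⅛) = ((9 - 54) - 129)*(-⅛) = (-45 - 129)*(-⅛) = -174*(-⅛) = 87/4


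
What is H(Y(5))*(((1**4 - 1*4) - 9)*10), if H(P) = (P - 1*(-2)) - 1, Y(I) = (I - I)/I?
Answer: -120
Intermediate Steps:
Y(I) = 0 (Y(I) = 0/I = 0)
H(P) = 1 + P (H(P) = (P + 2) - 1 = (2 + P) - 1 = 1 + P)
H(Y(5))*(((1**4 - 1*4) - 9)*10) = (1 + 0)*(((1**4 - 1*4) - 9)*10) = 1*(((1 - 4) - 9)*10) = 1*((-3 - 9)*10) = 1*(-12*10) = 1*(-120) = -120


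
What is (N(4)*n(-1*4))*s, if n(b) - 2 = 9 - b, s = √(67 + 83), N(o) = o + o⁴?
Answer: 19500*√6 ≈ 47765.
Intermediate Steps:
s = 5*√6 (s = √150 = 5*√6 ≈ 12.247)
n(b) = 11 - b (n(b) = 2 + (9 - b) = 11 - b)
(N(4)*n(-1*4))*s = ((4 + 4⁴)*(11 - (-1)*4))*(5*√6) = ((4 + 256)*(11 - 1*(-4)))*(5*√6) = (260*(11 + 4))*(5*√6) = (260*15)*(5*√6) = 3900*(5*√6) = 19500*√6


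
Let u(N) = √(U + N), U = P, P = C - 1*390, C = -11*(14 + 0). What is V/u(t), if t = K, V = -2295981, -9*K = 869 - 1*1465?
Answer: 6887943*I*√43/430 ≈ 1.0504e+5*I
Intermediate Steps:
C = -154 (C = -11*14 = -154)
K = 596/9 (K = -(869 - 1*1465)/9 = -(869 - 1465)/9 = -⅑*(-596) = 596/9 ≈ 66.222)
P = -544 (P = -154 - 1*390 = -154 - 390 = -544)
t = 596/9 ≈ 66.222
U = -544
u(N) = √(-544 + N)
V/u(t) = -2295981/√(-544 + 596/9) = -2295981*(-3*I*√43/430) = -(-6887943)*I*√43/430 = 6887943*I*√43/430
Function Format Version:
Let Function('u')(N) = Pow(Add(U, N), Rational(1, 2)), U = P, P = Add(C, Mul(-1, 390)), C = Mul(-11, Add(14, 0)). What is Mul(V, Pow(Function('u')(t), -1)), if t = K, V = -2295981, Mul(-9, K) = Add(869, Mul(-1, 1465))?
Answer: Mul(Rational(6887943, 430), I, Pow(43, Rational(1, 2))) ≈ Mul(1.0504e+5, I)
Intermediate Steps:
C = -154 (C = Mul(-11, 14) = -154)
K = Rational(596, 9) (K = Mul(Rational(-1, 9), Add(869, Mul(-1, 1465))) = Mul(Rational(-1, 9), Add(869, -1465)) = Mul(Rational(-1, 9), -596) = Rational(596, 9) ≈ 66.222)
P = -544 (P = Add(-154, Mul(-1, 390)) = Add(-154, -390) = -544)
t = Rational(596, 9) ≈ 66.222
U = -544
Function('u')(N) = Pow(Add(-544, N), Rational(1, 2))
Mul(V, Pow(Function('u')(t), -1)) = Mul(-2295981, Pow(Pow(Add(-544, Rational(596, 9)), Rational(1, 2)), -1)) = Mul(-2295981, Pow(Pow(Rational(-4300, 9), Rational(1, 2)), -1)) = Mul(-2295981, Pow(Mul(Rational(10, 3), I, Pow(43, Rational(1, 2))), -1)) = Mul(-2295981, Mul(Rational(-3, 430), I, Pow(43, Rational(1, 2)))) = Mul(Rational(6887943, 430), I, Pow(43, Rational(1, 2)))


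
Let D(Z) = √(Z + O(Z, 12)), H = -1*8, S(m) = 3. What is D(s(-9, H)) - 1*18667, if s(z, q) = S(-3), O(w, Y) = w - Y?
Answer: -18667 + I*√6 ≈ -18667.0 + 2.4495*I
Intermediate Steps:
H = -8
s(z, q) = 3
D(Z) = √(-12 + 2*Z) (D(Z) = √(Z + (Z - 1*12)) = √(Z + (Z - 12)) = √(Z + (-12 + Z)) = √(-12 + 2*Z))
D(s(-9, H)) - 1*18667 = √(-12 + 2*3) - 1*18667 = √(-12 + 6) - 18667 = √(-6) - 18667 = I*√6 - 18667 = -18667 + I*√6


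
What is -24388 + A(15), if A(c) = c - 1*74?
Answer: -24447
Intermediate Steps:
A(c) = -74 + c (A(c) = c - 74 = -74 + c)
-24388 + A(15) = -24388 + (-74 + 15) = -24388 - 59 = -24447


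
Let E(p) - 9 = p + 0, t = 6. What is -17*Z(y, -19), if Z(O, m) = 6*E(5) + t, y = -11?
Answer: -1530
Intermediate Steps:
E(p) = 9 + p (E(p) = 9 + (p + 0) = 9 + p)
Z(O, m) = 90 (Z(O, m) = 6*(9 + 5) + 6 = 6*14 + 6 = 84 + 6 = 90)
-17*Z(y, -19) = -17*90 = -1530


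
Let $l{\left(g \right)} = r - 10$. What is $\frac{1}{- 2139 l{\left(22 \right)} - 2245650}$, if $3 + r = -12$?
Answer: $- \frac{1}{2192175} \approx -4.5617 \cdot 10^{-7}$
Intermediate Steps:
$r = -15$ ($r = -3 - 12 = -15$)
$l{\left(g \right)} = -25$ ($l{\left(g \right)} = -15 - 10 = -25$)
$\frac{1}{- 2139 l{\left(22 \right)} - 2245650} = \frac{1}{\left(-2139\right) \left(-25\right) - 2245650} = \frac{1}{53475 - 2245650} = \frac{1}{-2192175} = - \frac{1}{2192175}$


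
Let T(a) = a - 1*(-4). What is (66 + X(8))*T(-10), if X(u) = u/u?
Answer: -402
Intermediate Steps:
T(a) = 4 + a (T(a) = a + 4 = 4 + a)
X(u) = 1
(66 + X(8))*T(-10) = (66 + 1)*(4 - 10) = 67*(-6) = -402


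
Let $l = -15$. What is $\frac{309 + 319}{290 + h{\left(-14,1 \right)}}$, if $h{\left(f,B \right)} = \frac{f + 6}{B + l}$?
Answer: $\frac{2198}{1017} \approx 2.1613$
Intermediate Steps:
$h{\left(f,B \right)} = \frac{6 + f}{-15 + B}$ ($h{\left(f,B \right)} = \frac{f + 6}{B - 15} = \frac{6 + f}{-15 + B}$)
$\frac{309 + 319}{290 + h{\left(-14,1 \right)}} = \frac{309 + 319}{290 + \frac{6 - 14}{-15 + 1}} = \frac{628}{290 + \frac{1}{-14} \left(-8\right)} = \frac{628}{290 - - \frac{4}{7}} = \frac{628}{290 + \frac{4}{7}} = \frac{628}{\frac{2034}{7}} = 628 \cdot \frac{7}{2034} = \frac{2198}{1017}$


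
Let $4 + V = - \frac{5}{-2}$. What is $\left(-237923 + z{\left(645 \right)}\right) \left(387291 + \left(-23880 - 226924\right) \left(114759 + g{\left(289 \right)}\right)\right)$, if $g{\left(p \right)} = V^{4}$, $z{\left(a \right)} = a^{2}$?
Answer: $- \frac{10252583627251611}{2} \approx -5.1263 \cdot 10^{15}$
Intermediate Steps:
$V = - \frac{3}{2}$ ($V = -4 - \frac{5}{-2} = -4 - - \frac{5}{2} = -4 + \frac{5}{2} = - \frac{3}{2} \approx -1.5$)
$g{\left(p \right)} = \frac{81}{16}$ ($g{\left(p \right)} = \left(- \frac{3}{2}\right)^{4} = \frac{81}{16}$)
$\left(-237923 + z{\left(645 \right)}\right) \left(387291 + \left(-23880 - 226924\right) \left(114759 + g{\left(289 \right)}\right)\right) = \left(-237923 + 645^{2}\right) \left(387291 + \left(-23880 - 226924\right) \left(114759 + \frac{81}{16}\right)\right) = \left(-237923 + 416025\right) \left(387291 - \frac{115133143725}{4}\right) = 178102 \left(387291 - \frac{115133143725}{4}\right) = 178102 \left(- \frac{115131594561}{4}\right) = - \frac{10252583627251611}{2}$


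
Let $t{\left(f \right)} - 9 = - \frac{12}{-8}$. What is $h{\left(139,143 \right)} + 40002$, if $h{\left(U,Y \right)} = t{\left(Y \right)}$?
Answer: $\frac{80025}{2} \approx 40013.0$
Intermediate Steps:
$t{\left(f \right)} = \frac{21}{2}$ ($t{\left(f \right)} = 9 - \frac{12}{-8} = 9 - - \frac{3}{2} = 9 + \frac{3}{2} = \frac{21}{2}$)
$h{\left(U,Y \right)} = \frac{21}{2}$
$h{\left(139,143 \right)} + 40002 = \frac{21}{2} + 40002 = \frac{80025}{2}$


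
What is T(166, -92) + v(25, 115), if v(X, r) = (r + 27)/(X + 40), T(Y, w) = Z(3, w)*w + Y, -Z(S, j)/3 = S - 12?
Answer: -150528/65 ≈ -2315.8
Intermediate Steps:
Z(S, j) = 36 - 3*S (Z(S, j) = -3*(S - 12) = -3*(-12 + S) = 36 - 3*S)
T(Y, w) = Y + 27*w (T(Y, w) = (36 - 3*3)*w + Y = (36 - 9)*w + Y = 27*w + Y = Y + 27*w)
v(X, r) = (27 + r)/(40 + X)
T(166, -92) + v(25, 115) = (166 + 27*(-92)) + (27 + 115)/(40 + 25) = (166 - 2484) + 142/65 = -2318 + (1/65)*142 = -2318 + 142/65 = -150528/65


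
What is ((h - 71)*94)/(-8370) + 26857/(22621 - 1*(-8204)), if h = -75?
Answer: 7198171/2866725 ≈ 2.5109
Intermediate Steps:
((h - 71)*94)/(-8370) + 26857/(22621 - 1*(-8204)) = ((-75 - 71)*94)/(-8370) + 26857/(22621 - 1*(-8204)) = -146*94*(-1/8370) + 26857/(22621 + 8204) = -13724*(-1/8370) + 26857/30825 = 6862/4185 + 26857*(1/30825) = 6862/4185 + 26857/30825 = 7198171/2866725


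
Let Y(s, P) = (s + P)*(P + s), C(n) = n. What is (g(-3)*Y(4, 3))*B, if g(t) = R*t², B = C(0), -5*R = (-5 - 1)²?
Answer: 0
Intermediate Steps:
R = -36/5 (R = -(-5 - 1)²/5 = -⅕*(-6)² = -⅕*36 = -36/5 ≈ -7.2000)
B = 0
Y(s, P) = (P + s)² (Y(s, P) = (P + s)*(P + s) = (P + s)²)
g(t) = -36*t²/5
(g(-3)*Y(4, 3))*B = ((-36/5*(-3)²)*(3 + 4)²)*0 = (-36/5*9*7²)*0 = -324/5*49*0 = -15876/5*0 = 0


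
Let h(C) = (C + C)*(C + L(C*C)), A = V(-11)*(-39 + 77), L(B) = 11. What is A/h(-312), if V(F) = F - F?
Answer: 0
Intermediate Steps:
V(F) = 0
A = 0 (A = 0*(-39 + 77) = 0*38 = 0)
h(C) = 2*C*(11 + C) (h(C) = (C + C)*(C + 11) = (2*C)*(11 + C) = 2*C*(11 + C))
A/h(-312) = 0/((2*(-312)*(11 - 312))) = 0/((2*(-312)*(-301))) = 0/187824 = 0*(1/187824) = 0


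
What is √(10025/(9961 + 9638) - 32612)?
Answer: I*√12526751082237/19599 ≈ 180.59*I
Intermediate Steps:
√(10025/(9961 + 9638) - 32612) = √(10025/19599 - 32612) = √(-639152563/19599) = I*√12526751082237/19599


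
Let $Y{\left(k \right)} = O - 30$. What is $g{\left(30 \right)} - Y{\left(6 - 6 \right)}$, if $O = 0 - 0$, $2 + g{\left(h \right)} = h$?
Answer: $58$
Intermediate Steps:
$g{\left(h \right)} = -2 + h$
$O = 0$ ($O = 0 + 0 = 0$)
$Y{\left(k \right)} = -30$ ($Y{\left(k \right)} = 0 - 30 = -30$)
$g{\left(30 \right)} - Y{\left(6 - 6 \right)} = \left(-2 + 30\right) - -30 = 28 + 30 = 58$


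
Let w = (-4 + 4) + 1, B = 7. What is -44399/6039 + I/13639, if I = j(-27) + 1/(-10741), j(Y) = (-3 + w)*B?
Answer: -6505206173726/884692357461 ≈ -7.3531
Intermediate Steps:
w = 1 (w = 0 + 1 = 1)
j(Y) = -14 (j(Y) = (-3 + 1)*7 = -2*7 = -14)
I = -150375/10741 (I = -14 + 1/(-10741) = -14 - 1/10741 = -150375/10741 ≈ -14.000)
-44399/6039 + I/13639 = -44399/6039 - 150375/10741/13639 = -44399*1/6039 - 150375/10741*1/13639 = -44399/6039 - 150375/146496499 = -6505206173726/884692357461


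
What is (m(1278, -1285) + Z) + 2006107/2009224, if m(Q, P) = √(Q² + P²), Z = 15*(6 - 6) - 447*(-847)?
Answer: 760712295523/2009224 + √3284509 ≈ 3.8042e+5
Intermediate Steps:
Z = 378609 (Z = 15*0 + 378609 = 0 + 378609 = 378609)
m(Q, P) = √(P² + Q²)
(m(1278, -1285) + Z) + 2006107/2009224 = (√((-1285)² + 1278²) + 378609) + 2006107/2009224 = (√(1651225 + 1633284) + 378609) + 2006107*(1/2009224) = (√3284509 + 378609) + 2006107/2009224 = (378609 + √3284509) + 2006107/2009224 = 760712295523/2009224 + √3284509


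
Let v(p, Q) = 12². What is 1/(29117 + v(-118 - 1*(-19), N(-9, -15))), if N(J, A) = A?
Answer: 1/29261 ≈ 3.4175e-5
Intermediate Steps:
v(p, Q) = 144
1/(29117 + v(-118 - 1*(-19), N(-9, -15))) = 1/(29117 + 144) = 1/29261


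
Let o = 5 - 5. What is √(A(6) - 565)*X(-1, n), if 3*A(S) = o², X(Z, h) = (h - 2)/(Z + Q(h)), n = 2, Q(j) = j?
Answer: 0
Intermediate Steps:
o = 0
X(Z, h) = (-2 + h)/(Z + h) (X(Z, h) = (h - 2)/(Z + h) = (-2 + h)/(Z + h))
A(S) = 0 (A(S) = (⅓)*0² = (⅓)*0 = 0)
√(A(6) - 565)*X(-1, n) = √(0 - 565)*((-2 + 2)/(-1 + 2)) = √(-565)*(0/1) = (I*√565)*(1*0) = (I*√565)*0 = 0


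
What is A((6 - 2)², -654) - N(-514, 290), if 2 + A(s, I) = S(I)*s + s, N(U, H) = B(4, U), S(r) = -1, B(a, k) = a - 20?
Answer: 14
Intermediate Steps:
B(a, k) = -20 + a
N(U, H) = -16 (N(U, H) = -20 + 4 = -16)
A(s, I) = -2 (A(s, I) = -2 + (-s + s) = -2 + 0 = -2)
A((6 - 2)², -654) - N(-514, 290) = -2 - 1*(-16) = -2 + 16 = 14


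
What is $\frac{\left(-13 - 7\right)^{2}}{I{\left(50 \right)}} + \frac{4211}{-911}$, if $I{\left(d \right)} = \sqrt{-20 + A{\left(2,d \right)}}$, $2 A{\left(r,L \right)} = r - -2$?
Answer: $- \frac{4211}{911} - \frac{200 i \sqrt{2}}{3} \approx -4.6224 - 94.281 i$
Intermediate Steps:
$A{\left(r,L \right)} = 1 + \frac{r}{2}$ ($A{\left(r,L \right)} = \frac{r - -2}{2} = \frac{r + 2}{2} = \frac{2 + r}{2} = 1 + \frac{r}{2}$)
$I{\left(d \right)} = 3 i \sqrt{2}$ ($I{\left(d \right)} = \sqrt{-20 + \left(1 + \frac{1}{2} \cdot 2\right)} = \sqrt{-20 + \left(1 + 1\right)} = \sqrt{-20 + 2} = \sqrt{-18} = 3 i \sqrt{2}$)
$\frac{\left(-13 - 7\right)^{2}}{I{\left(50 \right)}} + \frac{4211}{-911} = \frac{\left(-13 - 7\right)^{2}}{3 i \sqrt{2}} + \frac{4211}{-911} = \left(-20\right)^{2} \left(- \frac{i \sqrt{2}}{6}\right) + 4211 \left(- \frac{1}{911}\right) = 400 \left(- \frac{i \sqrt{2}}{6}\right) - \frac{4211}{911} = - \frac{200 i \sqrt{2}}{3} - \frac{4211}{911} = - \frac{4211}{911} - \frac{200 i \sqrt{2}}{3}$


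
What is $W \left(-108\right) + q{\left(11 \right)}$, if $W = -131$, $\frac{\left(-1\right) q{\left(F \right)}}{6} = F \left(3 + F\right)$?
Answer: $13224$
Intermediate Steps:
$q{\left(F \right)} = - 6 F \left(3 + F\right)$
$W \left(-108\right) + q{\left(11 \right)} = \left(-131\right) \left(-108\right) - 66 \left(3 + 11\right) = 14148 - 66 \cdot 14 = 14148 - 924 = 13224$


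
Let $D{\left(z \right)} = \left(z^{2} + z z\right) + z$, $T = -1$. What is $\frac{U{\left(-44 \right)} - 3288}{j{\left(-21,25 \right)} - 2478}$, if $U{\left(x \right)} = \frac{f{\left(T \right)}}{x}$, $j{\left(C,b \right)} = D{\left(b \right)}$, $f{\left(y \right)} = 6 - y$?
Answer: $\frac{144679}{52932} \approx 2.7333$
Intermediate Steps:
$D{\left(z \right)} = z + 2 z^{2}$ ($D{\left(z \right)} = \left(z^{2} + z^{2}\right) + z = 2 z^{2} + z = z + 2 z^{2}$)
$j{\left(C,b \right)} = b \left(1 + 2 b\right)$
$U{\left(x \right)} = \frac{7}{x}$ ($U{\left(x \right)} = \frac{6 - -1}{x} = \frac{6 + 1}{x} = \frac{7}{x}$)
$\frac{U{\left(-44 \right)} - 3288}{j{\left(-21,25 \right)} - 2478} = \frac{\frac{7}{-44} - 3288}{25 \left(1 + 2 \cdot 25\right) - 2478} = \frac{7 \left(- \frac{1}{44}\right) - 3288}{25 \left(1 + 50\right) - 2478} = \frac{- \frac{7}{44} - 3288}{25 \cdot 51 - 2478} = - \frac{144679}{44 \left(1275 - 2478\right)} = - \frac{144679}{44 \left(-1203\right)} = \left(- \frac{144679}{44}\right) \left(- \frac{1}{1203}\right) = \frac{144679}{52932}$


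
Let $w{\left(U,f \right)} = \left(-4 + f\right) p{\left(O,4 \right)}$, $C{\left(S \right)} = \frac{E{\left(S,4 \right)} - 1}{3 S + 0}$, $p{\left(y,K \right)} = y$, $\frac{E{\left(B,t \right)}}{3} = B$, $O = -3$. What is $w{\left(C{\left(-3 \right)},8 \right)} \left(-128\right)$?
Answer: $1536$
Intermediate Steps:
$E{\left(B,t \right)} = 3 B$
$C{\left(S \right)} = \frac{-1 + 3 S}{3 S}$ ($C{\left(S \right)} = \frac{3 S - 1}{3 S + 0} = \frac{-1 + 3 S}{3 S}$)
$w{\left(U,f \right)} = 12 - 3 f$ ($w{\left(U,f \right)} = \left(-4 + f\right) \left(-3\right) = 12 - 3 f$)
$w{\left(C{\left(-3 \right)},8 \right)} \left(-128\right) = \left(12 - 24\right) \left(-128\right) = \left(-12\right) \left(-128\right) = 1536$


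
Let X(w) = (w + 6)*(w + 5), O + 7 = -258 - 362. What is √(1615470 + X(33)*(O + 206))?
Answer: 6*√27543 ≈ 995.76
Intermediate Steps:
O = -627 (O = -7 + (-258 - 362) = -7 - 620 = -627)
X(w) = (5 + w)*(6 + w) (X(w) = (6 + w)*(5 + w) = (5 + w)*(6 + w))
√(1615470 + X(33)*(O + 206)) = √(1615470 + (30 + 33² + 11*33)*(-627 + 206)) = √(1615470 + (30 + 1089 + 363)*(-421)) = √(1615470 + 1482*(-421)) = √(1615470 - 623922) = √991548 = 6*√27543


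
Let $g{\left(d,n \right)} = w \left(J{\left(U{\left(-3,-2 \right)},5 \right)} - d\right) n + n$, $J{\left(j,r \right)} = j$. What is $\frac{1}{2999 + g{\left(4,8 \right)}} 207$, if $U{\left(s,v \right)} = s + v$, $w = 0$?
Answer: $\frac{207}{3007} \approx 0.068839$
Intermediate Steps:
$g{\left(d,n \right)} = n$ ($g{\left(d,n \right)} = 0 \left(\left(-3 - 2\right) - d\right) n + n = 0 \left(-5 - d\right) n + n = 0 n + n = 0 + n = n$)
$\frac{1}{2999 + g{\left(4,8 \right)}} 207 = \frac{1}{2999 + 8} \cdot 207 = \frac{1}{3007} \cdot 207 = \frac{207}{3007}$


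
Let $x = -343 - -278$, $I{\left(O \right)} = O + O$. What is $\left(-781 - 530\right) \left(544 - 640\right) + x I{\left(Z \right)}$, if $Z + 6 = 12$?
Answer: $125076$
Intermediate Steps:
$Z = 6$ ($Z = -6 + 12 = 6$)
$I{\left(O \right)} = 2 O$
$x = -65$ ($x = -343 + 278 = -65$)
$\left(-781 - 530\right) \left(544 - 640\right) + x I{\left(Z \right)} = \left(-781 - 530\right) \left(544 - 640\right) - 65 \cdot 2 \cdot 6 = \left(-1311\right) \left(-96\right) - 780 = 125856 - 780 = 125076$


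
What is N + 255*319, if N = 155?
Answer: 81500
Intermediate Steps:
N + 255*319 = 155 + 255*319 = 155 + 81345 = 81500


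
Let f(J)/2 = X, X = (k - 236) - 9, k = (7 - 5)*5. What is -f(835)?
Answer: 470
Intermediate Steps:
k = 10 (k = 2*5 = 10)
X = -235 (X = (10 - 236) - 9 = -226 - 9 = -235)
f(J) = -470 (f(J) = 2*(-235) = -470)
-f(835) = -1*(-470) = 470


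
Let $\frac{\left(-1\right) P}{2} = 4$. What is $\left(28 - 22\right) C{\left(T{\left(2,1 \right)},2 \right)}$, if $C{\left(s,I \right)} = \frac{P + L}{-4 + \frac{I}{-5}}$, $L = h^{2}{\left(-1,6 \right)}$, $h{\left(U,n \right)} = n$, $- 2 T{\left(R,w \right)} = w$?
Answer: $- \frac{420}{11} \approx -38.182$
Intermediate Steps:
$P = -8$ ($P = \left(-2\right) 4 = -8$)
$T{\left(R,w \right)} = - \frac{w}{2}$
$L = 36$ ($L = 6^{2} = 36$)
$C{\left(s,I \right)} = \frac{28}{-4 - \frac{I}{5}}$ ($C{\left(s,I \right)} = \frac{-8 + 36}{-4 + \frac{I}{-5}} = \frac{28}{-4 + I \left(- \frac{1}{5}\right)} = \frac{28}{-4 - \frac{I}{5}}$)
$\left(28 - 22\right) C{\left(T{\left(2,1 \right)},2 \right)} = \left(28 - 22\right) \left(- \frac{140}{20 + 2}\right) = 6 \left(- \frac{140}{22}\right) = 6 \left(\left(-140\right) \frac{1}{22}\right) = 6 \left(- \frac{70}{11}\right) = - \frac{420}{11}$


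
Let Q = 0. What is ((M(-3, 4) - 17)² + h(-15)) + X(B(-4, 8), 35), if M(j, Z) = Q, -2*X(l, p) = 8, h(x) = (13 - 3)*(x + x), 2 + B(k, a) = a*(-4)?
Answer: -15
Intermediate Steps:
B(k, a) = -2 - 4*a (B(k, a) = -2 + a*(-4) = -2 - 4*a)
h(x) = 20*x (h(x) = 10*(2*x) = 20*x)
X(l, p) = -4 (X(l, p) = -½*8 = -4)
M(j, Z) = 0
((M(-3, 4) - 17)² + h(-15)) + X(B(-4, 8), 35) = ((0 - 17)² + 20*(-15)) - 4 = ((-17)² - 300) - 4 = (289 - 300) - 4 = -11 - 4 = -15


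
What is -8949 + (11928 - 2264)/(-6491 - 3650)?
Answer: -90761473/10141 ≈ -8950.0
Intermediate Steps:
-8949 + (11928 - 2264)/(-6491 - 3650) = -8949 + 9664/(-10141) = -8949 + 9664*(-1/10141) = -8949 - 9664/10141 = -90761473/10141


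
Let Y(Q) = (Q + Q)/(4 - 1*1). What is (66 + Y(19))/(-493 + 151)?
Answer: -118/513 ≈ -0.23002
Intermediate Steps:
Y(Q) = 2*Q/3 (Y(Q) = (2*Q)/(4 - 1) = (2*Q)/3 = (2*Q)*(⅓) = 2*Q/3)
(66 + Y(19))/(-493 + 151) = (66 + (⅔)*19)/(-493 + 151) = (66 + 38/3)/(-342) = (236/3)*(-1/342) = -118/513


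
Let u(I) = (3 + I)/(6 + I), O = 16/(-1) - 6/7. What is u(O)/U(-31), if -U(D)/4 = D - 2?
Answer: 97/10032 ≈ 0.0096691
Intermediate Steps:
U(D) = 8 - 4*D (U(D) = -4*(D - 2) = -4*(-2 + D) = 8 - 4*D)
O = -118/7 (O = 16*(-1) - 6*⅐ = -16 - 6/7 = -118/7 ≈ -16.857)
u(I) = (3 + I)/(6 + I)
u(O)/U(-31) = ((3 - 118/7)/(6 - 118/7))/(8 - 4*(-31)) = (-97/7/(-76/7))/(8 + 124) = -7/76*(-97/7)/132 = (97/76)*(1/132) = 97/10032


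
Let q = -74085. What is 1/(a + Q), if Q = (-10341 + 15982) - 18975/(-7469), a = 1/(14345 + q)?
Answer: 40563460/228921528681 ≈ 0.00017719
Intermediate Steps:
a = -1/59740 (a = 1/(14345 - 74085) = 1/(-59740) = -1/59740 ≈ -1.6739e-5)
Q = 3831964/679 (Q = 5641 - 18975*(-1/7469) = 5641 + 1725/679 = 3831964/679 ≈ 5643.5)
1/(a + Q) = 1/(-1/59740 + 3831964/679) = 1/(228921528681/40563460) = 40563460/228921528681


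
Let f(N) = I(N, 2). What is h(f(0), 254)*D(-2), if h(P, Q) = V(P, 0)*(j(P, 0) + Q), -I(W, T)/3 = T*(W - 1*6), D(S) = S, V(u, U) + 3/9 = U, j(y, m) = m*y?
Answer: 508/3 ≈ 169.33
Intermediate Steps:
V(u, U) = -⅓ + U
I(W, T) = -3*T*(-6 + W) (I(W, T) = -3*T*(W - 1*6) = -3*T*(W - 6) = -3*T*(-6 + W))
f(N) = 36 - 6*N (f(N) = 3*2*(6 - N) = 36 - 6*N)
h(P, Q) = -Q/3 (h(P, Q) = (-⅓ + 0)*(0*P + Q) = -(0 + Q)/3 = -Q/3)
h(f(0), 254)*D(-2) = -⅓*254*(-2) = -254/3*(-2) = 508/3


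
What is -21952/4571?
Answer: -3136/653 ≈ -4.8025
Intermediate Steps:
-21952/4571 = -14*224/653 = -3136/653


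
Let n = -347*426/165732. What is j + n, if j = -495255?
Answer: -13679958247/27622 ≈ -4.9526e+5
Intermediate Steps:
n = -24637/27622 (n = -147822*1/165732 = -24637/27622 ≈ -0.89193)
j + n = -495255 - 24637/27622 = -13679958247/27622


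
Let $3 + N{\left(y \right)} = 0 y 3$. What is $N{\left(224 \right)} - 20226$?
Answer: $-20229$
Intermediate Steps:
$N{\left(y \right)} = -3$ ($N{\left(y \right)} = -3 + 0 y 3 = -3 + 0 \cdot 3 = -3 + 0 = -3$)
$N{\left(224 \right)} - 20226 = -3 - 20226 = -20229$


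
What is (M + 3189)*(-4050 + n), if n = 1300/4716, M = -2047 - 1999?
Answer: 4091853625/1179 ≈ 3.4706e+6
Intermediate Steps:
M = -4046
n = 325/1179 (n = 1300*(1/4716) = 325/1179 ≈ 0.27566)
(M + 3189)*(-4050 + n) = (-4046 + 3189)*(-4050 + 325/1179) = -857*(-4774625/1179) = 4091853625/1179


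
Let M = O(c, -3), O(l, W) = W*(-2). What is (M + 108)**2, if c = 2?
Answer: 12996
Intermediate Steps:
O(l, W) = -2*W
M = 6 (M = -2*(-3) = 6)
(M + 108)**2 = (6 + 108)**2 = 114**2 = 12996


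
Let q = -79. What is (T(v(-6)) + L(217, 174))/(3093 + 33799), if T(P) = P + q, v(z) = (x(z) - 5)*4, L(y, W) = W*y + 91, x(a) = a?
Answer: 18863/18446 ≈ 1.0226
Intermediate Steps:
L(y, W) = 91 + W*y
v(z) = -20 + 4*z (v(z) = (z - 5)*4 = (-5 + z)*4 = -20 + 4*z)
T(P) = -79 + P (T(P) = P - 79 = -79 + P)
(T(v(-6)) + L(217, 174))/(3093 + 33799) = ((-79 + (-20 + 4*(-6))) + (91 + 174*217))/(3093 + 33799) = ((-79 + (-20 - 24)) + (91 + 37758))/36892 = ((-79 - 44) + 37849)*(1/36892) = (-123 + 37849)*(1/36892) = 37726*(1/36892) = 18863/18446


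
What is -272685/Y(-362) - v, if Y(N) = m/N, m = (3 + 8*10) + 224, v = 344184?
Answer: -6952518/307 ≈ -22647.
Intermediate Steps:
m = 307 (m = (3 + 80) + 224 = 83 + 224 = 307)
Y(N) = 307/N
-272685/Y(-362) - v = -272685/(307/(-362)) - 1*344184 = -272685/(307*(-1/362)) - 344184 = -272685/(-307/362) - 344184 = -272685*(-362/307) - 344184 = 98711970/307 - 344184 = -6952518/307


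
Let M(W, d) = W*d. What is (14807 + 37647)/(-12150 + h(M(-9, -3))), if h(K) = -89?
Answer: -52454/12239 ≈ -4.2858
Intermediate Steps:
(14807 + 37647)/(-12150 + h(M(-9, -3))) = (14807 + 37647)/(-12150 - 89) = 52454/(-12239) = 52454*(-1/12239) = -52454/12239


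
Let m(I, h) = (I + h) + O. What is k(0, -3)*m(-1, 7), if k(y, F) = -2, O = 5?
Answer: -22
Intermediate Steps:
m(I, h) = 5 + I + h (m(I, h) = (I + h) + 5 = 5 + I + h)
k(0, -3)*m(-1, 7) = -2*(5 - 1 + 7) = -2*11 = -22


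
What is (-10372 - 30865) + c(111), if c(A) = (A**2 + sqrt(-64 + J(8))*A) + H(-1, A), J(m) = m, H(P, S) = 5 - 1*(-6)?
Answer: -28905 + 222*I*sqrt(14) ≈ -28905.0 + 830.65*I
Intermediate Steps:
H(P, S) = 11 (H(P, S) = 5 + 6 = 11)
c(A) = 11 + A**2 + 2*I*A*sqrt(14) (c(A) = (A**2 + sqrt(-64 + 8)*A) + 11 = (A**2 + sqrt(-56)*A) + 11 = (A**2 + (2*I*sqrt(14))*A) + 11 = (A**2 + 2*I*A*sqrt(14)) + 11 = 11 + A**2 + 2*I*A*sqrt(14))
(-10372 - 30865) + c(111) = (-10372 - 30865) + (11 + 111**2 + 2*I*111*sqrt(14)) = -41237 + (11 + 12321 + 222*I*sqrt(14)) = -41237 + (12332 + 222*I*sqrt(14)) = -28905 + 222*I*sqrt(14)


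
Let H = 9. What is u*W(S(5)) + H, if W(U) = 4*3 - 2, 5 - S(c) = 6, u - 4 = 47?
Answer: 519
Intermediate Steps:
u = 51 (u = 4 + 47 = 51)
S(c) = -1 (S(c) = 5 - 1*6 = 5 - 6 = -1)
W(U) = 10 (W(U) = 12 - 2 = 10)
u*W(S(5)) + H = 51*10 + 9 = 510 + 9 = 519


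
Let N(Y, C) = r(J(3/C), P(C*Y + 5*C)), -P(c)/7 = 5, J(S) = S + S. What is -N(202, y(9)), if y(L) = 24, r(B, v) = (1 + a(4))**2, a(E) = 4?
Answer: -25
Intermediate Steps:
J(S) = 2*S
P(c) = -35 (P(c) = -7*5 = -35)
r(B, v) = 25 (r(B, v) = (1 + 4)**2 = 5**2 = 25)
N(Y, C) = 25
-N(202, y(9)) = -1*25 = -25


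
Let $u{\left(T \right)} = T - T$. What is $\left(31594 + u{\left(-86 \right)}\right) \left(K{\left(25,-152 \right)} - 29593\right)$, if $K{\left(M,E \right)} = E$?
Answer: $-939763530$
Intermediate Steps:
$u{\left(T \right)} = 0$
$\left(31594 + u{\left(-86 \right)}\right) \left(K{\left(25,-152 \right)} - 29593\right) = \left(31594 + 0\right) \left(-152 - 29593\right) = 31594 \left(-29745\right) = -939763530$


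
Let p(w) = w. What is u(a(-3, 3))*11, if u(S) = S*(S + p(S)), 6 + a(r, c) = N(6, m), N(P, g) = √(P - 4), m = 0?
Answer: 836 - 264*√2 ≈ 462.65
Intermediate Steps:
N(P, g) = √(-4 + P)
a(r, c) = -6 + √2 (a(r, c) = -6 + √(-4 + 6) = -6 + √2)
u(S) = 2*S² (u(S) = S*(S + S) = S*(2*S) = 2*S²)
u(a(-3, 3))*11 = (2*(-6 + √2)²)*11 = 22*(-6 + √2)²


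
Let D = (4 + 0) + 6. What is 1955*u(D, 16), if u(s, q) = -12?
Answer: -23460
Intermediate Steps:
D = 10 (D = 4 + 6 = 10)
1955*u(D, 16) = 1955*(-12) = -23460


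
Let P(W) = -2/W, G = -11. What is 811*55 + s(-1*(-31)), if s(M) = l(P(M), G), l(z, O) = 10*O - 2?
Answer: 44493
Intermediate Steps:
l(z, O) = -2 + 10*O
s(M) = -112 (s(M) = -2 + 10*(-11) = -2 - 110 = -112)
811*55 + s(-1*(-31)) = 811*55 - 112 = 44605 - 112 = 44493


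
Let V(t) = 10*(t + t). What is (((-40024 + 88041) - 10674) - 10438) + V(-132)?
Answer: 24265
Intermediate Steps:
V(t) = 20*t (V(t) = 10*(2*t) = 20*t)
(((-40024 + 88041) - 10674) - 10438) + V(-132) = (((-40024 + 88041) - 10674) - 10438) + 20*(-132) = ((48017 - 10674) - 10438) - 2640 = (37343 - 10438) - 2640 = 26905 - 2640 = 24265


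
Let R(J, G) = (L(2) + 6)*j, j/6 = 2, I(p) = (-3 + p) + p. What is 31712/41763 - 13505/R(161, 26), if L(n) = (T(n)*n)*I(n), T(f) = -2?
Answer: -187749409/334104 ≈ -561.95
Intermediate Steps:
I(p) = -3 + 2*p
j = 12 (j = 6*2 = 12)
L(n) = -2*n*(-3 + 2*n) (L(n) = (-2*n)*(-3 + 2*n) = -2*n*(-3 + 2*n))
R(J, G) = 24 (R(J, G) = (2*2*(3 - 2*2) + 6)*12 = (2*2*(3 - 4) + 6)*12 = (2*2*(-1) + 6)*12 = (-4 + 6)*12 = 2*12 = 24)
31712/41763 - 13505/R(161, 26) = 31712/41763 - 13505/24 = -187749409/334104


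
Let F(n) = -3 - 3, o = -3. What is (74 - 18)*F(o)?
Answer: -336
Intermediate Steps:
F(n) = -6
(74 - 18)*F(o) = (74 - 18)*(-6) = 56*(-6) = -336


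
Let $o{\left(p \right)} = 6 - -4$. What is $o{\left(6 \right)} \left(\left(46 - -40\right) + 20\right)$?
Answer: $1060$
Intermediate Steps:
$o{\left(p \right)} = 10$ ($o{\left(p \right)} = 6 + 4 = 10$)
$o{\left(6 \right)} \left(\left(46 - -40\right) + 20\right) = 10 \left(\left(46 - -40\right) + 20\right) = 10 \left(\left(46 + 40\right) + 20\right) = 10 \left(86 + 20\right) = 10 \cdot 106 = 1060$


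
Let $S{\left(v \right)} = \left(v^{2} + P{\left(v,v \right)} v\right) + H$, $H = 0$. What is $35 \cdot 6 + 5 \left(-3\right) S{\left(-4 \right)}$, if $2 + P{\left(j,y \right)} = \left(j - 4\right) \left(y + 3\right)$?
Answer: $330$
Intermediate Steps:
$P{\left(j,y \right)} = -2 + \left(-4 + j\right) \left(3 + y\right)$ ($P{\left(j,y \right)} = -2 + \left(j - 4\right) \left(y + 3\right) = -2 + \left(-4 + j\right) \left(3 + y\right)$)
$S{\left(v \right)} = v^{2} + v \left(-14 + v^{2} - v\right)$ ($S{\left(v \right)} = \left(v^{2} + \left(-14 - 4 v + 3 v + v v\right) v\right) + 0 = \left(v^{2} + \left(-14 - 4 v + 3 v + v^{2}\right) v\right) + 0 = \left(v^{2} + \left(-14 + v^{2} - v\right) v\right) + 0 = \left(v^{2} + v \left(-14 + v^{2} - v\right)\right) + 0 = v^{2} + v \left(-14 + v^{2} - v\right)$)
$35 \cdot 6 + 5 \left(-3\right) S{\left(-4 \right)} = 35 \cdot 6 + 5 \left(-3\right) \left(- 4 \left(-14 + \left(-4\right)^{2}\right)\right) = 210 - 15 \left(- 4 \left(-14 + 16\right)\right) = 210 - 15 \left(\left(-4\right) 2\right) = 210 - -120 = 210 + 120 = 330$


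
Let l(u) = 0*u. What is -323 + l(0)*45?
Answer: -323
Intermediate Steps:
l(u) = 0
-323 + l(0)*45 = -323 + 0*45 = -323 + 0 = -323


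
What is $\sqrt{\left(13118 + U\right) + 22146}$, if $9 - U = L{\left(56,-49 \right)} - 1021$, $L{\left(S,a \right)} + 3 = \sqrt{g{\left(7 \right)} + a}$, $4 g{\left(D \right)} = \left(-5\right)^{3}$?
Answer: $\frac{\sqrt{145188 - 2 i \sqrt{321}}}{2} \approx 190.52 - 0.02351 i$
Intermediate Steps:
$g{\left(D \right)} = - \frac{125}{4}$ ($g{\left(D \right)} = \frac{\left(-5\right)^{3}}{4} = \frac{1}{4} \left(-125\right) = - \frac{125}{4}$)
$L{\left(S,a \right)} = -3 + \sqrt{- \frac{125}{4} + a}$
$U = 1033 - \frac{i \sqrt{321}}{2}$ ($U = 9 - \left(\left(-3 + \frac{\sqrt{-125 + 4 \left(-49\right)}}{2}\right) - 1021\right) = 9 - \left(\left(-3 + \frac{\sqrt{-125 - 196}}{2}\right) - 1021\right) = 9 - \left(\left(-3 + \frac{\sqrt{-321}}{2}\right) - 1021\right) = 9 - \left(\left(-3 + \frac{i \sqrt{321}}{2}\right) - 1021\right) = 9 - \left(-1024 + \frac{i \sqrt{321}}{2}\right) = 9 + \left(1024 - \frac{i \sqrt{321}}{2}\right) = 1033 - \frac{i \sqrt{321}}{2} \approx 1033.0 - 8.9582 i$)
$\sqrt{\left(13118 + U\right) + 22146} = \sqrt{\left(13118 + \left(1033 - \frac{i \sqrt{321}}{2}\right)\right) + 22146} = \sqrt{\left(14151 - \frac{i \sqrt{321}}{2}\right) + 22146} = \sqrt{36297 - \frac{i \sqrt{321}}{2}}$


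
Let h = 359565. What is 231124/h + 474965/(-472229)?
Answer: -61637334829/169797020385 ≈ -0.36301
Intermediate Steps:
231124/h + 474965/(-472229) = 231124/359565 + 474965/(-472229) = 231124*(1/359565) + 474965*(-1/472229) = 231124/359565 - 474965/472229 = -61637334829/169797020385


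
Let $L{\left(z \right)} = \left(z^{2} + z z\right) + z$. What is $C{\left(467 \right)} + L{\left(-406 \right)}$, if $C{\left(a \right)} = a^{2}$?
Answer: $547355$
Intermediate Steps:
$L{\left(z \right)} = z + 2 z^{2}$ ($L{\left(z \right)} = \left(z^{2} + z^{2}\right) + z = 2 z^{2} + z = z + 2 z^{2}$)
$C{\left(467 \right)} + L{\left(-406 \right)} = 467^{2} - 406 \left(1 + 2 \left(-406\right)\right) = 218089 - 406 \left(1 - 812\right) = 218089 - -329266 = 218089 + 329266 = 547355$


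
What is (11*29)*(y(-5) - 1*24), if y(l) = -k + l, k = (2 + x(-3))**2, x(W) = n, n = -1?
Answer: -9570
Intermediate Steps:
x(W) = -1
k = 1 (k = (2 - 1)**2 = 1**2 = 1)
y(l) = -1 + l (y(l) = -1*1 + l = -1 + l)
(11*29)*(y(-5) - 1*24) = (11*29)*((-1 - 5) - 1*24) = 319*(-6 - 24) = 319*(-30) = -9570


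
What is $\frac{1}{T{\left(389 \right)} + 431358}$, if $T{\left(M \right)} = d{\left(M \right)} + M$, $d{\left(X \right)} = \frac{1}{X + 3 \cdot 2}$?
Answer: $\frac{395}{170540066} \approx 2.3162 \cdot 10^{-6}$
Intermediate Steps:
$d{\left(X \right)} = \frac{1}{6 + X}$ ($d{\left(X \right)} = \frac{1}{X + 6} = \frac{1}{6 + X}$)
$T{\left(M \right)} = M + \frac{1}{6 + M}$ ($T{\left(M \right)} = \frac{1}{6 + M} + M = M + \frac{1}{6 + M}$)
$\frac{1}{T{\left(389 \right)} + 431358} = \frac{1}{\frac{1 + 389 \left(6 + 389\right)}{6 + 389} + 431358} = \frac{1}{\frac{1 + 389 \cdot 395}{395} + 431358} = \frac{1}{\frac{1 + 153655}{395} + 431358} = \frac{1}{\frac{1}{395} \cdot 153656 + 431358} = \frac{1}{\frac{153656}{395} + 431358} = \frac{1}{\frac{170540066}{395}} = \frac{395}{170540066}$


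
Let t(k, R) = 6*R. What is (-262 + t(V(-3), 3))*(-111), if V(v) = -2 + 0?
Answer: 27084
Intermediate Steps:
V(v) = -2
(-262 + t(V(-3), 3))*(-111) = (-262 + 6*3)*(-111) = (-262 + 18)*(-111) = -244*(-111) = 27084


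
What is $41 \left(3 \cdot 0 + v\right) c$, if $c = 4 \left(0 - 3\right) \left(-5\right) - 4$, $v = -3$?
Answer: $-6888$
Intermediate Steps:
$c = 56$ ($c = 4 \left(\left(-3\right) \left(-5\right)\right) - 4 = 4 \cdot 15 - 4 = 60 - 4 = 56$)
$41 \left(3 \cdot 0 + v\right) c = 41 \left(3 \cdot 0 - 3\right) 56 = 41 \left(0 - 3\right) 56 = 41 \left(-3\right) 56 = \left(-123\right) 56 = -6888$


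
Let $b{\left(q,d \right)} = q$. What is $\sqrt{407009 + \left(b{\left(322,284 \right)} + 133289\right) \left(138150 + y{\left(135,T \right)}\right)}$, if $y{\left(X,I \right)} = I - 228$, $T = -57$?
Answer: $2 \sqrt{4605171881} \approx 1.3572 \cdot 10^{5}$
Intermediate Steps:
$y{\left(X,I \right)} = -228 + I$ ($y{\left(X,I \right)} = I - 228 = -228 + I$)
$\sqrt{407009 + \left(b{\left(322,284 \right)} + 133289\right) \left(138150 + y{\left(135,T \right)}\right)} = \sqrt{407009 + \left(322 + 133289\right) \left(138150 - 285\right)} = \sqrt{407009 + 133611 \left(138150 - 285\right)} = \sqrt{407009 + 133611 \cdot 137865} = \sqrt{407009 + 18420280515} = \sqrt{18420687524} = 2 \sqrt{4605171881}$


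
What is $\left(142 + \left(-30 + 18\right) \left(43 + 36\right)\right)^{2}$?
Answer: $649636$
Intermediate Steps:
$\left(142 + \left(-30 + 18\right) \left(43 + 36\right)\right)^{2} = \left(142 - 948\right)^{2} = \left(-806\right)^{2} = 649636$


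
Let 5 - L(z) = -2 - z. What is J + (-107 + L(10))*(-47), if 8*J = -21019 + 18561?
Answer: 15691/4 ≈ 3922.8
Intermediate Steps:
L(z) = 7 + z (L(z) = 5 - (-2 - z) = 5 + (2 + z) = 7 + z)
J = -1229/4 (J = (-21019 + 18561)/8 = (⅛)*(-2458) = -1229/4 ≈ -307.25)
J + (-107 + L(10))*(-47) = -1229/4 + (-107 + (7 + 10))*(-47) = -1229/4 + (-107 + 17)*(-47) = -1229/4 - 90*(-47) = -1229/4 + 4230 = 15691/4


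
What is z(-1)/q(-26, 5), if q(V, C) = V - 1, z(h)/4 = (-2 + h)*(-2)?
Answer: -8/9 ≈ -0.88889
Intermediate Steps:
z(h) = 16 - 8*h (z(h) = 4*((-2 + h)*(-2)) = 4*(4 - 2*h) = 16 - 8*h)
q(V, C) = -1 + V
z(-1)/q(-26, 5) = (16 - 8*(-1))/(-1 - 26) = (16 + 8)/(-27) = 24*(-1/27) = -8/9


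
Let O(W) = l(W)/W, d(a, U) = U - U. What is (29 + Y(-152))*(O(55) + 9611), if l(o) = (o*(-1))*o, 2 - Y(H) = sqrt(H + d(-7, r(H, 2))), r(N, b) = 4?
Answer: 296236 - 19112*I*sqrt(38) ≈ 2.9624e+5 - 1.1781e+5*I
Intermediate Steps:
d(a, U) = 0
Y(H) = 2 - sqrt(H) (Y(H) = 2 - sqrt(H + 0) = 2 - sqrt(H))
l(o) = -o**2 (l(o) = (-o)*o = -o**2)
O(W) = -W (O(W) = (-W**2)/W = -W)
(29 + Y(-152))*(O(55) + 9611) = (29 + (2 - sqrt(-152)))*(-1*55 + 9611) = (29 + (2 - 2*I*sqrt(38)))*(-55 + 9611) = (29 + (2 - 2*I*sqrt(38)))*9556 = (31 - 2*I*sqrt(38))*9556 = 296236 - 19112*I*sqrt(38)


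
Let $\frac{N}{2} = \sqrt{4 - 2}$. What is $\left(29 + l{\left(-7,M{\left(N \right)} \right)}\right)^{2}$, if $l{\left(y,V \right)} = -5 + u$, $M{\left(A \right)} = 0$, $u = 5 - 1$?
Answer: $784$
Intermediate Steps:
$N = 2 \sqrt{2}$ ($N = 2 \sqrt{4 - 2} = 2 \sqrt{2} \approx 2.8284$)
$u = 4$ ($u = 5 - 1 = 4$)
$l{\left(y,V \right)} = -1$ ($l{\left(y,V \right)} = -5 + 4 = -1$)
$\left(29 + l{\left(-7,M{\left(N \right)} \right)}\right)^{2} = \left(29 - 1\right)^{2} = 28^{2} = 784$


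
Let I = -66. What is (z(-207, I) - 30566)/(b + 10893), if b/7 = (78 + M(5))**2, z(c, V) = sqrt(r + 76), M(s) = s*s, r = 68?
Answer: -15277/42578 ≈ -0.35880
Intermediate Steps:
M(s) = s**2
z(c, V) = 12 (z(c, V) = sqrt(68 + 76) = sqrt(144) = 12)
b = 74263 (b = 7*(78 + 5**2)**2 = 7*(78 + 25)**2 = 7*103**2 = 7*10609 = 74263)
(z(-207, I) - 30566)/(b + 10893) = (12 - 30566)/(74263 + 10893) = -30554/85156 = -30554*1/85156 = -15277/42578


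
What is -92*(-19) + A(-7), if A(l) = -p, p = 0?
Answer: 1748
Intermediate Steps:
A(l) = 0 (A(l) = -1*0 = 0)
-92*(-19) + A(-7) = -92*(-19) + 0 = 1748 + 0 = 1748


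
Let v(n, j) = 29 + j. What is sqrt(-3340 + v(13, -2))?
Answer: I*sqrt(3313) ≈ 57.559*I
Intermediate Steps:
sqrt(-3340 + v(13, -2)) = sqrt(-3340 + (29 - 2)) = sqrt(-3340 + 27) = sqrt(-3313) = I*sqrt(3313)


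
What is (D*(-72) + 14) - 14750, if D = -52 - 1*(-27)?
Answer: -12936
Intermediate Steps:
D = -25 (D = -52 + 27 = -25)
(D*(-72) + 14) - 14750 = (-25*(-72) + 14) - 14750 = (1800 + 14) - 14750 = 1814 - 14750 = -12936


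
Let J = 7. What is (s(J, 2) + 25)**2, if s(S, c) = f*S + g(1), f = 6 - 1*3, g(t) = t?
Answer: 2209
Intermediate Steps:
f = 3 (f = 6 - 3 = 3)
s(S, c) = 1 + 3*S (s(S, c) = 3*S + 1 = 1 + 3*S)
(s(J, 2) + 25)**2 = ((1 + 3*7) + 25)**2 = ((1 + 21) + 25)**2 = (22 + 25)**2 = 47**2 = 2209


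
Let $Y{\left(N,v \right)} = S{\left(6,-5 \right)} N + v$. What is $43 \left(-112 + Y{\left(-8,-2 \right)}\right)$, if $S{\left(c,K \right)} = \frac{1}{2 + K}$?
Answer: $- \frac{14362}{3} \approx -4787.3$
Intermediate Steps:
$Y{\left(N,v \right)} = v - \frac{N}{3}$ ($Y{\left(N,v \right)} = \frac{N}{2 - 5} + v = \frac{N}{-3} + v = - \frac{N}{3} + v = v - \frac{N}{3}$)
$43 \left(-112 + Y{\left(-8,-2 \right)}\right) = 43 \left(-112 - - \frac{2}{3}\right) = 43 \left(-112 + \left(-2 + \frac{8}{3}\right)\right) = 43 \left(-112 + \frac{2}{3}\right) = 43 \left(- \frac{334}{3}\right) = - \frac{14362}{3}$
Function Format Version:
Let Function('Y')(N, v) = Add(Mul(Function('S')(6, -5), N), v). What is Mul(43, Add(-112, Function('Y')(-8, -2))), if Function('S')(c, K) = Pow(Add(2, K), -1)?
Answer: Rational(-14362, 3) ≈ -4787.3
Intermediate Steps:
Function('Y')(N, v) = Add(v, Mul(Rational(-1, 3), N)) (Function('Y')(N, v) = Add(Mul(Pow(Add(2, -5), -1), N), v) = Add(Mul(Pow(-3, -1), N), v) = Add(Mul(Rational(-1, 3), N), v) = Add(v, Mul(Rational(-1, 3), N)))
Mul(43, Add(-112, Function('Y')(-8, -2))) = Mul(43, Add(-112, Add(-2, Mul(Rational(-1, 3), -8)))) = Mul(43, Add(-112, Add(-2, Rational(8, 3)))) = Mul(43, Add(-112, Rational(2, 3))) = Mul(43, Rational(-334, 3)) = Rational(-14362, 3)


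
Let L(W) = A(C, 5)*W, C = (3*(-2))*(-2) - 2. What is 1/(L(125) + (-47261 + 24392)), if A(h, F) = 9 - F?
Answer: -1/22369 ≈ -4.4705e-5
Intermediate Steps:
C = 10 (C = -6*(-2) - 2 = 12 - 2 = 10)
L(W) = 4*W (L(W) = (9 - 1*5)*W = (9 - 5)*W = 4*W)
1/(L(125) + (-47261 + 24392)) = 1/(4*125 + (-47261 + 24392)) = 1/(500 - 22869) = 1/(-22369) = -1/22369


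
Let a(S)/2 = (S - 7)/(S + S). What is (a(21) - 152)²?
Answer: 206116/9 ≈ 22902.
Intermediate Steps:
a(S) = (-7 + S)/S (a(S) = 2*((S - 7)/(S + S)) = 2*((-7 + S)/((2*S))) = 2*((-7 + S)*(1/(2*S))) = 2*((-7 + S)/(2*S)) = (-7 + S)/S)
(a(21) - 152)² = ((-7 + 21)/21 - 152)² = ((1/21)*14 - 152)² = (⅔ - 152)² = (-454/3)² = 206116/9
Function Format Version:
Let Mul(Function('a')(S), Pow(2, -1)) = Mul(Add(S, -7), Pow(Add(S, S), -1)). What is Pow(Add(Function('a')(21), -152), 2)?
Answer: Rational(206116, 9) ≈ 22902.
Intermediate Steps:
Function('a')(S) = Mul(Pow(S, -1), Add(-7, S)) (Function('a')(S) = Mul(2, Mul(Add(S, -7), Pow(Add(S, S), -1))) = Mul(2, Mul(Add(-7, S), Pow(Mul(2, S), -1))) = Mul(2, Mul(Add(-7, S), Mul(Rational(1, 2), Pow(S, -1)))) = Mul(2, Mul(Rational(1, 2), Pow(S, -1), Add(-7, S))) = Mul(Pow(S, -1), Add(-7, S)))
Pow(Add(Function('a')(21), -152), 2) = Pow(Add(Mul(Pow(21, -1), Add(-7, 21)), -152), 2) = Pow(Add(Mul(Rational(1, 21), 14), -152), 2) = Pow(Add(Rational(2, 3), -152), 2) = Pow(Rational(-454, 3), 2) = Rational(206116, 9)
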